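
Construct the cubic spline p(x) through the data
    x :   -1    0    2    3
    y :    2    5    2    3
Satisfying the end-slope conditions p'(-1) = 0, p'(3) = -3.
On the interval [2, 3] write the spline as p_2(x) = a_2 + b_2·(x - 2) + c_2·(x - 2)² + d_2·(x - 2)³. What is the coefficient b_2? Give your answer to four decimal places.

0.9000

Write M_i for p''(x_i). With h_i = 1, 2, 1 and divided differences Δ_i = 3, -3/2, 1, the continuity of p' gives the tridiagonal system
  1·M_0 + 6·M_1 + 2·M_2 = 6(Δ_1 - Δ_0) = -27
  2·M_1 + 6·M_2 + 1·M_3 = 6(Δ_2 - Δ_1) = 15
Clamped end conditions give two more equations: 2h_0·M_0 + h_0·M_1 = 6(Δ_0 - p'(-1)) = 18 and h_2·M_2 + 2h_2·M_3 = 6(p'(3) - Δ_2) = -24.
Solving: M_0 = 69/5, M_1 = -48/5, M_2 = 42/5, M_3 = -81/5.
On [2, 3], with p_2(x) = a_2 + b_2·(x - 2) + c_2·(x - 2)² + d_2·(x - 2)³: c_2 = M_2/2 = 21/5, d_2 = (M_3 - M_2)/(6h_2) = -41/10, b_2 = Δ_2 - h_2(2M_2 + M_3)/6 = 9/10.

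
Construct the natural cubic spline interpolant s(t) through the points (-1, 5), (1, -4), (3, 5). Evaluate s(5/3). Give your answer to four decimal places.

-2.6667

With M_i denoting the second derivative at x_i, h_i = 2, 2, and Δ_i = (y_(i+1) − y_i)/h_i = -9/2, 9/2:
  2·M_0 + 8·M_1 + 2·M_2 = 6(Δ_1 - Δ_0) = 54
Natural end conditions: M_0 = M_2 = 0.
Solving the tridiagonal system: M_0 = 0, M_1 = 27/4, M_2 = 0.
On [1, 3], s(t) = -4 + 0·(t - 1) + 27/8·(t - 1)² - 9/16·(t - 1)³.
With (t - 1) = 2/3: s(5/3) = -8/3.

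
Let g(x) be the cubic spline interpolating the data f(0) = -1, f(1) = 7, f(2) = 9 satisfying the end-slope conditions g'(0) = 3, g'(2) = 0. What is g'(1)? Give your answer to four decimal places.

Put σ_i = g'' at the i-th knot. Here h = (1, 1) and Δ = (8, 2), so the interior equations h_(i-1)·σ_(i-1) + 2(h_(i-1)+h_i)·σ_i + h_i·σ_(i+1) = 6(Δ_i − Δ_(i-1)) read
  1·σ_0 + 4·σ_1 + 1·σ_2 = 6(Δ_1 - Δ_0) = -36
Clamped end conditions give two more equations: 2h_0·σ_0 + h_0·σ_1 = 6(Δ_0 - g'(0)) = 30 and h_1·σ_1 + 2h_1·σ_2 = 6(g'(2) - Δ_1) = -12.
Forward elimination and back-substitution give σ_0 = 45/2, σ_1 = -15, σ_2 = 3/2.
On [1, 2], g'(x) = b_1 + 2c_1·(x - 1) + 3d_1·(x - 1)² with b_1 = Δ_1 - h_1(2σ_1 + σ_2)/6 = 27/4, c_1 = σ_1/2 = -15/2, d_1 = (σ_2 - σ_1)/(6h_1) = 11/4. So g'(1) = 27/4.

6.7500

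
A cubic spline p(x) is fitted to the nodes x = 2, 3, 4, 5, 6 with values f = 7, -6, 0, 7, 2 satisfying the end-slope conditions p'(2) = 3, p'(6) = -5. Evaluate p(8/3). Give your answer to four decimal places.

Write M_i for p''(x_i). With h_i = 1, 1, 1, 1 and divided differences Δ_i = -13, 6, 7, -5, the continuity of p' gives the tridiagonal system
  1·M_0 + 4·M_1 + 1·M_2 = 6(Δ_1 - Δ_0) = 114
  1·M_1 + 4·M_2 + 1·M_3 = 6(Δ_2 - Δ_1) = 6
  1·M_2 + 4·M_3 + 1·M_4 = 6(Δ_3 - Δ_2) = -72
Clamped end conditions give two more equations: 2h_0·M_0 + h_0·M_1 = 6(Δ_0 - p'(2)) = -96 and h_3·M_3 + 2h_3·M_4 = 6(p'(6) - Δ_3) = 0.
Hence M_0 = -2015/28, M_1 = 671/14, M_2 = -23/4, M_3 = -265/14, M_4 = 265/28.
On [2, 3], p(x) = 7 + 3·(x - 2) - 2015/56·(x - 2)² + 1119/56·(x - 2)³.
With (x - 2) = 2/3: p(8/3) = -15/14.

-1.0714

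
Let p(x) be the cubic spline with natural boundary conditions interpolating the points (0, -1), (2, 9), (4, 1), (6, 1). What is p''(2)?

-8

Write σ_i for p''(x_i). With h_i = 2, 2, 2 and divided differences Δ_i = 5, -4, 0, the continuity of p' gives the tridiagonal system
  2·σ_0 + 8·σ_1 + 2·σ_2 = 6(Δ_1 - Δ_0) = -54
  2·σ_1 + 8·σ_2 + 2·σ_3 = 6(Δ_2 - Δ_1) = 24
Natural end conditions: σ_0 = σ_3 = 0.
Solving: σ_0 = 0, σ_1 = -8, σ_2 = 5, σ_3 = 0.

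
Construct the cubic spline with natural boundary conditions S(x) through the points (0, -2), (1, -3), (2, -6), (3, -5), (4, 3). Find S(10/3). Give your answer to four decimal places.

-2.9087

With σ_i denoting the second derivative at x_i, h_i = 1, 1, 1, 1, and Δ_i = (y_(i+1) − y_i)/h_i = -1, -3, 1, 8:
  1·σ_0 + 4·σ_1 + 1·σ_2 = 6(Δ_1 - Δ_0) = -12
  1·σ_1 + 4·σ_2 + 1·σ_3 = 6(Δ_2 - Δ_1) = 24
  1·σ_2 + 4·σ_3 + 1·σ_4 = 6(Δ_3 - Δ_2) = 42
Natural end conditions: σ_0 = σ_4 = 0.
Hence σ_0 = 0, σ_1 = -117/28, σ_2 = 33/7, σ_3 = 261/28, σ_4 = 0.
On [3, 4], S(x) = -5 + 137/28·(x - 3) + 261/56·(x - 3)² - 87/56·(x - 3)³.
With (x - 3) = 1/3: S(10/3) = -733/252.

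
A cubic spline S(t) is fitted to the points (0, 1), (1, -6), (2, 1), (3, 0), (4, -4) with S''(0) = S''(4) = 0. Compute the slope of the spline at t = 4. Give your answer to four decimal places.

Put m_i = S'' at the i-th knot. Here h = (1, 1, 1, 1) and Δ = (-7, 7, -1, -4), so the interior equations h_(i-1)·m_(i-1) + 2(h_(i-1)+h_i)·m_i + h_i·m_(i+1) = 6(Δ_i − Δ_(i-1)) read
  1·m_0 + 4·m_1 + 1·m_2 = 6(Δ_1 - Δ_0) = 84
  1·m_1 + 4·m_2 + 1·m_3 = 6(Δ_2 - Δ_1) = -48
  1·m_2 + 4·m_3 + 1·m_4 = 6(Δ_3 - Δ_2) = -18
Natural end conditions: m_0 = m_4 = 0.
Solving the tridiagonal system: m_0 = 0, m_1 = 717/28, m_2 = -129/7, m_3 = 3/28, m_4 = 0.
On [3, 4], S'(t) = b_3 + 2c_3·(t - 3) + 3d_3·(t - 3)² with b_3 = Δ_3 - h_3(2m_3 + m_4)/6 = -113/28, c_3 = m_3/2 = 3/56, d_3 = (m_4 - m_3)/(6h_3) = -1/56. So S'(4) = -223/56.

-3.9821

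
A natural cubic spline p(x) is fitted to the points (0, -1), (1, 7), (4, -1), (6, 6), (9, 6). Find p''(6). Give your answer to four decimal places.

-3.6386

Put M_i = p'' at the i-th knot. Here h = (1, 3, 2, 3) and Δ = (8, -8/3, 7/2, 0), so the interior equations h_(i-1)·M_(i-1) + 2(h_(i-1)+h_i)·M_i + h_i·M_(i+1) = 6(Δ_i − Δ_(i-1)) read
  1·M_0 + 8·M_1 + 3·M_2 = 6(Δ_1 - Δ_0) = -64
  3·M_1 + 10·M_2 + 2·M_3 = 6(Δ_2 - Δ_1) = 37
  2·M_2 + 10·M_3 + 3·M_4 = 6(Δ_3 - Δ_2) = -21
Natural end conditions: M_0 = M_4 = 0.
Solving the tridiagonal system: M_0 = 0, M_1 = -1230/113, M_2 = 2608/339, M_3 = -2467/678, M_4 = 0.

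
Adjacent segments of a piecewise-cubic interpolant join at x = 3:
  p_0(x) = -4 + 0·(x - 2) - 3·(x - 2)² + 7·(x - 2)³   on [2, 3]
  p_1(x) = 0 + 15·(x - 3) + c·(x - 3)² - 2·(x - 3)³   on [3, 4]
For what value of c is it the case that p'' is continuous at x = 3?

18

p_0''(x) = -6 + 42·(x - 2), so p_0''(3) = 36. On the right, p_1''(3) = 2c, so c = 18.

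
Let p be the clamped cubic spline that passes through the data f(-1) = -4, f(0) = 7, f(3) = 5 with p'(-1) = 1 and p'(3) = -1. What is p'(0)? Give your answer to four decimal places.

11.8750

Write M_i for p''(x_i). With h_i = 1, 3 and divided differences Δ_i = 11, -2/3, the continuity of p' gives the tridiagonal system
  1·M_0 + 8·M_1 + 3·M_2 = 6(Δ_1 - Δ_0) = -70
Clamped end conditions give two more equations: 2h_0·M_0 + h_0·M_1 = 6(Δ_0 - p'(-1)) = 60 and h_1·M_1 + 2h_1·M_2 = 6(p'(3) - Δ_1) = -2.
Hence M_0 = 153/4, M_1 = -33/2, M_2 = 95/12.
On [0, 3], p'(t) = b_1 + 2c_1·t + 3d_1·t² with b_1 = Δ_1 - h_1(2M_1 + M_2)/6 = 95/8, c_1 = M_1/2 = -33/4, d_1 = (M_2 - M_1)/(6h_1) = 293/216. So p'(0) = 95/8.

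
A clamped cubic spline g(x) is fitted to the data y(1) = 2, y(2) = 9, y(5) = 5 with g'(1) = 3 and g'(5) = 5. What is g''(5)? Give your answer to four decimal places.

Write M_i for g''(x_i). With h_i = 1, 3 and divided differences Δ_i = 7, -4/3, the continuity of g' gives the tridiagonal system
  1·M_0 + 8·M_1 + 3·M_2 = 6(Δ_1 - Δ_0) = -50
Clamped end conditions give two more equations: 2h_0·M_0 + h_0·M_1 = 6(Δ_0 - g'(1)) = 24 and h_1·M_1 + 2h_1·M_2 = 6(g'(5) - Δ_1) = 38.
Solving: M_0 = 75/4, M_1 = -27/2, M_2 = 157/12.

13.0833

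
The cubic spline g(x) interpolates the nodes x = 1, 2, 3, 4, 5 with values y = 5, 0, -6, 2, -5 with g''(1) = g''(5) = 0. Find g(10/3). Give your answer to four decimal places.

Let M_i = g''(x_i). Step sizes h_i = 1, 1, 1, 1; slopes of the chords Δ_i = (y_(i+1) - y_i)/h_i = -5, -6, 8, -7.
  1·M_0 + 4·M_1 + 1·M_2 = 6(Δ_1 - Δ_0) = -6
  1·M_1 + 4·M_2 + 1·M_3 = 6(Δ_2 - Δ_1) = 84
  1·M_2 + 4·M_3 + 1·M_4 = 6(Δ_3 - Δ_2) = -90
Natural end conditions: M_0 = M_4 = 0.
Hence M_0 = 0, M_1 = -129/14, M_2 = 216/7, M_3 = -423/14, M_4 = 0.
On [3, 4], g(x) = -6 + 11/4·(x - 3) + 108/7·(x - 3)² - 285/28·(x - 3)³.
With (x - 3) = 1/3: g(10/3) = -236/63.

-3.7460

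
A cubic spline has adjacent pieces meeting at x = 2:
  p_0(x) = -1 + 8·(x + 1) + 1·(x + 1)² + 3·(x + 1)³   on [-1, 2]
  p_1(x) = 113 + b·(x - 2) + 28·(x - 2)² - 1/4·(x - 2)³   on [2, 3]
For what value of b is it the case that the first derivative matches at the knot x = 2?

p_0'(x) = 8 + 2·(x + 1) + 9·(x + 1)², so p_0'(2) = 95. On the right, p_1'(2) = b, so b = 95.

95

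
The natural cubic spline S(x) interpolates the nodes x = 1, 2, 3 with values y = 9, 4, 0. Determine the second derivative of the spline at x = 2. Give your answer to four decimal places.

Put m_i = S'' at the i-th knot. Here h = (1, 1) and Δ = (-5, -4), so the interior equations h_(i-1)·m_(i-1) + 2(h_(i-1)+h_i)·m_i + h_i·m_(i+1) = 6(Δ_i − Δ_(i-1)) read
  1·m_0 + 4·m_1 + 1·m_2 = 6(Δ_1 - Δ_0) = 6
Natural end conditions: m_0 = m_2 = 0.
Solving the tridiagonal system: m_0 = 0, m_1 = 3/2, m_2 = 0.

1.5000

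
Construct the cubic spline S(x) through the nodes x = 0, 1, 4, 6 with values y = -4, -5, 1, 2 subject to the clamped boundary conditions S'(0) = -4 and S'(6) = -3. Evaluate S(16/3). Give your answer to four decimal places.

With M_i denoting the second derivative at x_i, h_i = 1, 3, 2, and Δ_i = (y_(i+1) − y_i)/h_i = -1, 2, 1/2:
  1·M_0 + 8·M_1 + 3·M_2 = 6(Δ_1 - Δ_0) = 18
  3·M_1 + 10·M_2 + 2·M_3 = 6(Δ_2 - Δ_1) = -9
Clamped end conditions give two more equations: 2h_0·M_0 + h_0·M_1 = 6(Δ_0 - S'(0)) = 18 and h_2·M_2 + 2h_2·M_3 = 6(S'(6) - Δ_2) = -21.
Solving the tridiagonal system: M_0 = 217/26, M_1 = 17/13, M_2 = -7/26, M_3 = -133/26.
On [4, 6], S(x) = 1 + 31/13·(x - 4) - 7/52·(x - 4)² - 21/52·(x - 4)³.
With (x - 4) = 4/3: S(16/3) = 349/117.

2.9829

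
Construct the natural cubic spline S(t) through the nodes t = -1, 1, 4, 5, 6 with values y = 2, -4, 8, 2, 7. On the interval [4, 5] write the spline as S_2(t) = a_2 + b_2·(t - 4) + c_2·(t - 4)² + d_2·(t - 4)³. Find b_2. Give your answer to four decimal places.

-4.9562

Put σ_i = S'' at the i-th knot. Here h = (2, 3, 1, 1) and Δ = (-3, 4, -6, 5), so the interior equations h_(i-1)·σ_(i-1) + 2(h_(i-1)+h_i)·σ_i + h_i·σ_(i+1) = 6(Δ_i − Δ_(i-1)) read
  2·σ_0 + 10·σ_1 + 3·σ_2 = 6(Δ_1 - Δ_0) = 42
  3·σ_1 + 8·σ_2 + 1·σ_3 = 6(Δ_2 - Δ_1) = -60
  1·σ_2 + 4·σ_3 + 1·σ_4 = 6(Δ_3 - Δ_2) = 66
Natural end conditions: σ_0 = σ_4 = 0.
Solving the tridiagonal system: σ_0 = 0, σ_1 = 1110/137, σ_2 = -1782/137, σ_3 = 2706/137, σ_4 = 0.
On [4, 5], with S_2(t) = a_2 + b_2·(t - 4) + c_2·(t - 4)² + d_2·(t - 4)³: c_2 = σ_2/2 = -891/137, d_2 = (σ_3 - σ_2)/(6h_2) = 748/137, b_2 = Δ_2 - h_2(2σ_2 + σ_3)/6 = -679/137.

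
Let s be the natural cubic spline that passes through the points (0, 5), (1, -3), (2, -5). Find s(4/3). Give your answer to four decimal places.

-4.2222

With σ_i denoting the second derivative at x_i, h_i = 1, 1, and Δ_i = (y_(i+1) − y_i)/h_i = -8, -2:
  1·σ_0 + 4·σ_1 + 1·σ_2 = 6(Δ_1 - Δ_0) = 36
Natural end conditions: σ_0 = σ_2 = 0.
Solving the tridiagonal system: σ_0 = 0, σ_1 = 9, σ_2 = 0.
On [1, 2], s(x) = -3 - 5·(x - 1) + 9/2·(x - 1)² - 3/2·(x - 1)³.
With (x - 1) = 1/3: s(4/3) = -38/9.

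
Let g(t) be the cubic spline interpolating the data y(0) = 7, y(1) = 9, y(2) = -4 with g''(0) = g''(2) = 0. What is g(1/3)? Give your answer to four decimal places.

Put m_i = g'' at the i-th knot. Here h = (1, 1) and Δ = (2, -13), so the interior equations h_(i-1)·m_(i-1) + 2(h_(i-1)+h_i)·m_i + h_i·m_(i+1) = 6(Δ_i − Δ_(i-1)) read
  1·m_0 + 4·m_1 + 1·m_2 = 6(Δ_1 - Δ_0) = -90
Natural end conditions: m_0 = m_2 = 0.
Solving: m_0 = 0, m_1 = -45/2, m_2 = 0.
On [0, 1], g(t) = 7 + 23/4·t + 0·t² - 15/4·t³.
With t = 1/3: g(1/3) = 79/9.

8.7778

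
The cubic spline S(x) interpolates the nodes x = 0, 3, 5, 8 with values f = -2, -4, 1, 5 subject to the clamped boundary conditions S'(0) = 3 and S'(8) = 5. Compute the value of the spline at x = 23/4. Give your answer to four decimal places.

1.6984

Let σ_i = S''(x_i). Step sizes h_i = 3, 2, 3; slopes of the chords Δ_i = (y_(i+1) - y_i)/h_i = -2/3, 5/2, 4/3.
  3·σ_0 + 10·σ_1 + 2·σ_2 = 6(Δ_1 - Δ_0) = 19
  2·σ_1 + 10·σ_2 + 3·σ_3 = 6(Δ_2 - Δ_1) = -7
Clamped end conditions give two more equations: 2h_0·σ_0 + h_0·σ_1 = 6(Δ_0 - S'(0)) = -22 and h_2·σ_2 + 2h_2·σ_3 = 6(S'(8) - Δ_2) = 22.
Forward elimination and back-substitution give σ_0 = -1583/273, σ_1 = 388/91, σ_2 = -284/91, σ_3 = 1427/273.
On [5, 8], S(x) = 1 + 335/182·(x - 5) - 142/91·(x - 5)² + 2279/4914·(x - 5)³.
With (x - 5) = 3/4: S(23/4) = 19783/11648.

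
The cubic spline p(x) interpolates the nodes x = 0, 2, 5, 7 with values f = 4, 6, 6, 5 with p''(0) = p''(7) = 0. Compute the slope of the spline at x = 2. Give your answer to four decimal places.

0.6264

Write σ_i for p''(x_i). With h_i = 2, 3, 2 and divided differences Δ_i = 1, 0, -1/2, the continuity of p' gives the tridiagonal system
  2·σ_0 + 10·σ_1 + 3·σ_2 = 6(Δ_1 - Δ_0) = -6
  3·σ_1 + 10·σ_2 + 2·σ_3 = 6(Δ_2 - Δ_1) = -3
Natural end conditions: σ_0 = σ_3 = 0.
Solving the tridiagonal system: σ_0 = 0, σ_1 = -51/91, σ_2 = -12/91, σ_3 = 0.
On [2, 5], p'(x) = b_1 + 2c_1·(x - 2) + 3d_1·(x - 2)² with b_1 = Δ_1 - h_1(2σ_1 + σ_2)/6 = 57/91, c_1 = σ_1/2 = -51/182, d_1 = (σ_2 - σ_1)/(6h_1) = 1/42. So p'(2) = 57/91.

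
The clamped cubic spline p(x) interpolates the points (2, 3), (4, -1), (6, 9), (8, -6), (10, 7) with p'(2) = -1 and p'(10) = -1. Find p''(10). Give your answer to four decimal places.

-21.3214

Let M_i = p''(x_i). Step sizes h_i = 2, 2, 2, 2; slopes of the chords Δ_i = (y_(i+1) - y_i)/h_i = -2, 5, -15/2, 13/2.
  2·M_0 + 8·M_1 + 2·M_2 = 6(Δ_1 - Δ_0) = 42
  2·M_1 + 8·M_2 + 2·M_3 = 6(Δ_2 - Δ_1) = -75
  2·M_2 + 8·M_3 + 2·M_4 = 6(Δ_3 - Δ_2) = 84
Clamped end conditions give two more equations: 2h_0·M_0 + h_0·M_1 = 6(Δ_0 - p'(2)) = -6 and h_3·M_3 + 2h_3·M_4 = 6(p'(10) - Δ_3) = -45.
Forward elimination and back-substitution give M_0 = -201/28, M_1 = 159/14, M_2 = -69/4, M_3 = 141/7, M_4 = -597/28.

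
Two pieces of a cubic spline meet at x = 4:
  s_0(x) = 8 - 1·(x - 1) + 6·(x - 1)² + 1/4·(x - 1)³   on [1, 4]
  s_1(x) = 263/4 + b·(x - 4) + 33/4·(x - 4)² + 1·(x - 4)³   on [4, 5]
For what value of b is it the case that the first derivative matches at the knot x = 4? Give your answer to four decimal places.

41.7500

s_0'(x) = -1 + 12·(x - 1) + 3/4·(x - 1)², so s_0'(4) = 167/4. On the right, s_1'(4) = b, so b = 167/4.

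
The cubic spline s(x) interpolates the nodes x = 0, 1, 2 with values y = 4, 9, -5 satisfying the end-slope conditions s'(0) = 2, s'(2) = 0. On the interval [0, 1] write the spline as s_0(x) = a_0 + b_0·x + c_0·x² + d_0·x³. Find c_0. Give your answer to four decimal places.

18.2500

Put σ_i = s'' at the i-th knot. Here h = (1, 1) and Δ = (5, -14), so the interior equations h_(i-1)·σ_(i-1) + 2(h_(i-1)+h_i)·σ_i + h_i·σ_(i+1) = 6(Δ_i − Δ_(i-1)) read
  1·σ_0 + 4·σ_1 + 1·σ_2 = 6(Δ_1 - Δ_0) = -114
Clamped end conditions give two more equations: 2h_0·σ_0 + h_0·σ_1 = 6(Δ_0 - s'(0)) = 18 and h_1·σ_1 + 2h_1·σ_2 = 6(s'(2) - Δ_1) = 84.
Hence σ_0 = 73/2, σ_1 = -55, σ_2 = 139/2.
On [0, 1], with s_0(x) = a_0 + b_0·x + c_0·x² + d_0·x³: c_0 = σ_0/2 = 73/4, d_0 = (σ_1 - σ_0)/(6h_0) = -61/4, b_0 = Δ_0 - h_0(2σ_0 + σ_1)/6 = 2.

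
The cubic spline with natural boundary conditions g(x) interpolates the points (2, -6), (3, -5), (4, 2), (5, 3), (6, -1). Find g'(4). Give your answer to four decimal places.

5.3750

With σ_i denoting the second derivative at x_i, h_i = 1, 1, 1, 1, and Δ_i = (y_(i+1) − y_i)/h_i = 1, 7, 1, -4:
  1·σ_0 + 4·σ_1 + 1·σ_2 = 6(Δ_1 - Δ_0) = 36
  1·σ_1 + 4·σ_2 + 1·σ_3 = 6(Δ_2 - Δ_1) = -36
  1·σ_2 + 4·σ_3 + 1·σ_4 = 6(Δ_3 - Δ_2) = -30
Natural end conditions: σ_0 = σ_4 = 0.
Solving: σ_0 = 0, σ_1 = 327/28, σ_2 = -75/7, σ_3 = -135/28, σ_4 = 0.
On [4, 5], g'(x) = b_2 + 2c_2·(x - 4) + 3d_2·(x - 4)² with b_2 = Δ_2 - h_2(2σ_2 + σ_3)/6 = 43/8, c_2 = σ_2/2 = -75/14, d_2 = (σ_3 - σ_2)/(6h_2) = 55/56. So g'(4) = 43/8.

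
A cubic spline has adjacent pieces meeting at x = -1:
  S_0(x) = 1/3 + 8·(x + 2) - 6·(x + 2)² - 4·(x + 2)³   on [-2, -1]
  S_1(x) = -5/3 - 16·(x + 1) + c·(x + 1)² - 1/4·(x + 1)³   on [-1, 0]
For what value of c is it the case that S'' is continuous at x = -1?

S_0''(x) = -12 - 24·(x + 2), so S_0''(-1) = -36. On the right, S_1''(-1) = 2c, so c = -18.

-18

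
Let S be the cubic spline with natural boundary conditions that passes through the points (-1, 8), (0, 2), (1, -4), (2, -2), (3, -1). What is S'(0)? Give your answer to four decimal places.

With m_i denoting the second derivative at x_i, h_i = 1, 1, 1, 1, and Δ_i = (y_(i+1) − y_i)/h_i = -6, -6, 2, 1:
  1·m_0 + 4·m_1 + 1·m_2 = 6(Δ_1 - Δ_0) = 0
  1·m_1 + 4·m_2 + 1·m_3 = 6(Δ_2 - Δ_1) = 48
  1·m_2 + 4·m_3 + 1·m_4 = 6(Δ_3 - Δ_2) = -6
Natural end conditions: m_0 = m_4 = 0.
Hence m_0 = 0, m_1 = -99/28, m_2 = 99/7, m_3 = -141/28, m_4 = 0.
On [0, 1], S'(x) = b_1 + 2c_1·x + 3d_1·x² with b_1 = Δ_1 - h_1(2m_1 + m_2)/6 = -201/28, c_1 = m_1/2 = -99/56, d_1 = (m_2 - m_1)/(6h_1) = 165/56. So S'(0) = -201/28.

-7.1786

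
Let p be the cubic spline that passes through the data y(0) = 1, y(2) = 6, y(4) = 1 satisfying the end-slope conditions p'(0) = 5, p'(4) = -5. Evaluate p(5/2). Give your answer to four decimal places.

Write m_i for p''(x_i). With h_i = 2, 2 and divided differences Δ_i = 5/2, -5/2, the continuity of p' gives the tridiagonal system
  2·m_0 + 8·m_1 + 2·m_2 = 6(Δ_1 - Δ_0) = -30
Clamped end conditions give two more equations: 2h_0·m_0 + h_0·m_1 = 6(Δ_0 - p'(0)) = -15 and h_1·m_1 + 2h_1·m_2 = 6(p'(4) - Δ_1) = -15.
Solving: m_0 = -5/2, m_1 = -5/2, m_2 = -5/2.
On [2, 4], p(t) = 6 + 0·(t - 2) - 5/4·(t - 2)² + 0·(t - 2)³.
With (t - 2) = 1/2: p(5/2) = 91/16.

5.6875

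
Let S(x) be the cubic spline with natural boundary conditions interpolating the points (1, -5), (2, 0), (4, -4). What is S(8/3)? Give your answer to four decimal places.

0.3951

Put σ_i = S'' at the i-th knot. Here h = (1, 2) and Δ = (5, -2), so the interior equations h_(i-1)·σ_(i-1) + 2(h_(i-1)+h_i)·σ_i + h_i·σ_(i+1) = 6(Δ_i − Δ_(i-1)) read
  1·σ_0 + 6·σ_1 + 2·σ_2 = 6(Δ_1 - Δ_0) = -42
Natural end conditions: σ_0 = σ_2 = 0.
Solving the tridiagonal system: σ_0 = 0, σ_1 = -7, σ_2 = 0.
On [2, 4], S(x) = 0 + 8/3·(x - 2) - 7/2·(x - 2)² + 7/12·(x - 2)³.
With (x - 2) = 2/3: S(8/3) = 32/81.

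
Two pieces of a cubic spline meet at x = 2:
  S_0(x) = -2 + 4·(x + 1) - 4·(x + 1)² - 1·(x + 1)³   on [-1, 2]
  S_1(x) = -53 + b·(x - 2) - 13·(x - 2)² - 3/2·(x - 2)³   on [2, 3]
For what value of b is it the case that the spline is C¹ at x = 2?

-47

S_0'(x) = 4 - 8·(x + 1) - 3·(x + 1)², so S_0'(2) = -47. On the right, S_1'(2) = b, so b = -47.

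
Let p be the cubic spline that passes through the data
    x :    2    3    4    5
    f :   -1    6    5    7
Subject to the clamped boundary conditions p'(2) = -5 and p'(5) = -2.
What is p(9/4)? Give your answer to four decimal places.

-0.8813

Let M_i = p''(x_i). Step sizes h_i = 1, 1, 1; slopes of the chords Δ_i = (y_(i+1) - y_i)/h_i = 7, -1, 2.
  1·M_0 + 4·M_1 + 1·M_2 = 6(Δ_1 - Δ_0) = -48
  1·M_1 + 4·M_2 + 1·M_3 = 6(Δ_2 - Δ_1) = 18
Clamped end conditions give two more equations: 2h_0·M_0 + h_0·M_1 = 6(Δ_0 - p'(2)) = 72 and h_2·M_2 + 2h_2·M_3 = 6(p'(5) - Δ_2) = -24.
Forward elimination and back-substitution give M_0 = 252/5, M_1 = -144/5, M_2 = 84/5, M_3 = -102/5.
On [2, 3], p(x) = -1 - 5·(x - 2) + 126/5·(x - 2)² - 66/5·(x - 2)³.
With (x - 2) = 1/4: p(9/4) = -141/160.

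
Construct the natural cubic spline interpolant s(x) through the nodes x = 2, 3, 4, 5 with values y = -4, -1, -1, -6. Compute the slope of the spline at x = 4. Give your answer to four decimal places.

-2.7333

Put m_i = s'' at the i-th knot. Here h = (1, 1, 1) and Δ = (3, 0, -5), so the interior equations h_(i-1)·m_(i-1) + 2(h_(i-1)+h_i)·m_i + h_i·m_(i+1) = 6(Δ_i − Δ_(i-1)) read
  1·m_0 + 4·m_1 + 1·m_2 = 6(Δ_1 - Δ_0) = -18
  1·m_1 + 4·m_2 + 1·m_3 = 6(Δ_2 - Δ_1) = -30
Natural end conditions: m_0 = m_3 = 0.
Forward elimination and back-substitution give m_0 = 0, m_1 = -14/5, m_2 = -34/5, m_3 = 0.
On [4, 5], s'(x) = b_2 + 2c_2·(x - 4) + 3d_2·(x - 4)² with b_2 = Δ_2 - h_2(2m_2 + m_3)/6 = -41/15, c_2 = m_2/2 = -17/5, d_2 = (m_3 - m_2)/(6h_2) = 17/15. So s'(4) = -41/15.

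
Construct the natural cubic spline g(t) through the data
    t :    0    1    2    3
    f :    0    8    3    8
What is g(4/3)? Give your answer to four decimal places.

6.8173

Write M_i for g''(x_i). With h_i = 1, 1, 1 and divided differences Δ_i = 8, -5, 5, the continuity of g' gives the tridiagonal system
  1·M_0 + 4·M_1 + 1·M_2 = 6(Δ_1 - Δ_0) = -78
  1·M_1 + 4·M_2 + 1·M_3 = 6(Δ_2 - Δ_1) = 60
Natural end conditions: M_0 = M_3 = 0.
Forward elimination and back-substitution give M_0 = 0, M_1 = -124/5, M_2 = 106/5, M_3 = 0.
On [1, 2], g(t) = 8 - 4/15·(t - 1) - 62/5·(t - 1)² + 23/3·(t - 1)³.
With (t - 1) = 1/3: g(4/3) = 2761/405.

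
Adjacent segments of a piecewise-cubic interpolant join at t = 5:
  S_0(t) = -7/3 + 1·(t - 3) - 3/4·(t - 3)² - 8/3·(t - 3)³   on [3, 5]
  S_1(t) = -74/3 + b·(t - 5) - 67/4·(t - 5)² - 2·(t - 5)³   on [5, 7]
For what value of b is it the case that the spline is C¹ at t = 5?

S_0'(t) = 1 - 3/2·(t - 3) - 8·(t - 3)², so S_0'(5) = -34. On the right, S_1'(5) = b, so b = -34.

-34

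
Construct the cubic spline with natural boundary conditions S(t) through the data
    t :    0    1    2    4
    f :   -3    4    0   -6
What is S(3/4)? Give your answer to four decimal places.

Put σ_i = S'' at the i-th knot. Here h = (1, 1, 2) and Δ = (7, -4, -3), so the interior equations h_(i-1)·σ_(i-1) + 2(h_(i-1)+h_i)·σ_i + h_i·σ_(i+1) = 6(Δ_i − Δ_(i-1)) read
  1·σ_0 + 4·σ_1 + 1·σ_2 = 6(Δ_1 - Δ_0) = -66
  1·σ_1 + 6·σ_2 + 2·σ_3 = 6(Δ_2 - Δ_1) = 6
Natural end conditions: σ_0 = σ_3 = 0.
Solving: σ_0 = 0, σ_1 = -402/23, σ_2 = 90/23, σ_3 = 0.
On [0, 1], S(t) = -3 + 228/23·t + 0·t² - 67/23·t³.
With t = 3/4: S(3/4) = 4719/1472.

3.2058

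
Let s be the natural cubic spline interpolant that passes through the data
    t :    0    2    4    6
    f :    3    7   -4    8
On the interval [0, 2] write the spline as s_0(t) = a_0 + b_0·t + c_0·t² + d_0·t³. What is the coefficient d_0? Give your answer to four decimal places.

Put M_i = s'' at the i-th knot. Here h = (2, 2, 2) and Δ = (2, -11/2, 6), so the interior equations h_(i-1)·M_(i-1) + 2(h_(i-1)+h_i)·M_i + h_i·M_(i+1) = 6(Δ_i − Δ_(i-1)) read
  2·M_0 + 8·M_1 + 2·M_2 = 6(Δ_1 - Δ_0) = -45
  2·M_1 + 8·M_2 + 2·M_3 = 6(Δ_2 - Δ_1) = 69
Natural end conditions: M_0 = M_3 = 0.
Forward elimination and back-substitution give M_0 = 0, M_1 = -83/10, M_2 = 107/10, M_3 = 0.
On [0, 2], with s_0(t) = a_0 + b_0·t + c_0·t² + d_0·t³: c_0 = M_0/2 = 0, d_0 = (M_1 - M_0)/(6h_0) = -83/120, b_0 = Δ_0 - h_0(2M_0 + M_1)/6 = 143/30.

-0.6917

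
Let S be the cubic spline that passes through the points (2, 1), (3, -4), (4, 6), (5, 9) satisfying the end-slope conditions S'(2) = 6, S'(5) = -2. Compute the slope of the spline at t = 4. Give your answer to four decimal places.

With M_i denoting the second derivative at x_i, h_i = 1, 1, 1, and Δ_i = (y_(i+1) − y_i)/h_i = -5, 10, 3:
  1·M_0 + 4·M_1 + 1·M_2 = 6(Δ_1 - Δ_0) = 90
  1·M_1 + 4·M_2 + 1·M_3 = 6(Δ_2 - Δ_1) = -42
Clamped end conditions give two more equations: 2h_0·M_0 + h_0·M_1 = 6(Δ_0 - S'(2)) = -66 and h_2·M_2 + 2h_2·M_3 = 6(S'(5) - Δ_2) = -30.
Solving the tridiagonal system: M_0 = -160/3, M_1 = 122/3, M_2 = -58/3, M_3 = -16/3.
On [4, 5], S'(t) = b_2 + 2c_2·(t - 4) + 3d_2·(t - 4)² with b_2 = Δ_2 - h_2(2M_2 + M_3)/6 = 31/3, c_2 = M_2/2 = -29/3, d_2 = (M_3 - M_2)/(6h_2) = 7/3. So S'(4) = 31/3.

10.3333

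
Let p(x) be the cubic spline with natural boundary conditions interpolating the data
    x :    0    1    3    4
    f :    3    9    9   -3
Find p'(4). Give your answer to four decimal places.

-13.8750

Write M_i for p''(x_i). With h_i = 1, 2, 1 and divided differences Δ_i = 6, 0, -12, the continuity of p' gives the tridiagonal system
  1·M_0 + 6·M_1 + 2·M_2 = 6(Δ_1 - Δ_0) = -36
  2·M_1 + 6·M_2 + 1·M_3 = 6(Δ_2 - Δ_1) = -72
Natural end conditions: M_0 = M_3 = 0.
Forward elimination and back-substitution give M_0 = 0, M_1 = -9/4, M_2 = -45/4, M_3 = 0.
On [3, 4], p'(x) = b_2 + 2c_2·(x - 3) + 3d_2·(x - 3)² with b_2 = Δ_2 - h_2(2M_2 + M_3)/6 = -33/4, c_2 = M_2/2 = -45/8, d_2 = (M_3 - M_2)/(6h_2) = 15/8. So p'(4) = -111/8.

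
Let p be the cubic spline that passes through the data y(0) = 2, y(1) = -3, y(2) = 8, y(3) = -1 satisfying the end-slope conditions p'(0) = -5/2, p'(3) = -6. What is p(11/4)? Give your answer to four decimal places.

1.3359

Write σ_i for p''(x_i). With h_i = 1, 1, 1 and divided differences Δ_i = -5, 11, -9, the continuity of p' gives the tridiagonal system
  1·σ_0 + 4·σ_1 + 1·σ_2 = 6(Δ_1 - Δ_0) = 96
  1·σ_1 + 4·σ_2 + 1·σ_3 = 6(Δ_2 - Δ_1) = -120
Clamped end conditions give two more equations: 2h_0·σ_0 + h_0·σ_1 = 6(Δ_0 - p'(0)) = -15 and h_2·σ_2 + 2h_2·σ_3 = 6(p'(3) - Δ_2) = 18.
Solving the tridiagonal system: σ_0 = -88/3, σ_1 = 131/3, σ_2 = -148/3, σ_3 = 101/3.
On [2, 3], p(t) = 8 + 11/6·(t - 2) - 74/3·(t - 2)² + 83/6·(t - 2)³.
With (t - 2) = 3/4: p(11/4) = 171/128.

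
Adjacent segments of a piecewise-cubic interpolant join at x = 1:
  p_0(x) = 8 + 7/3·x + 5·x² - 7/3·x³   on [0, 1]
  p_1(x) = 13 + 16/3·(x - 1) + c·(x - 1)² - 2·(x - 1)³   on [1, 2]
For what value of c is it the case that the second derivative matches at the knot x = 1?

-2

p_0''(x) = 10 - 14·x, so p_0''(1) = -4. On the right, p_1''(1) = 2c, so c = -2.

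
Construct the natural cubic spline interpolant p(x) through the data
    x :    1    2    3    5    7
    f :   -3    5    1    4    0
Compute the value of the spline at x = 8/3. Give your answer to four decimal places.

With M_i denoting the second derivative at x_i, h_i = 1, 1, 2, 2, and Δ_i = (y_(i+1) − y_i)/h_i = 8, -4, 3/2, -2:
  1·M_0 + 4·M_1 + 1·M_2 = 6(Δ_1 - Δ_0) = -72
  1·M_1 + 6·M_2 + 2·M_3 = 6(Δ_2 - Δ_1) = 33
  2·M_2 + 8·M_3 + 2·M_4 = 6(Δ_3 - Δ_2) = -21
Natural end conditions: M_0 = M_4 = 0.
Solving: M_0 = 0, M_1 = -579/28, M_2 = 75/7, M_3 = -297/56, M_4 = 0.
On [2, 3], p(x) = 5 + 31/28·(x - 2) - 579/56·(x - 2)² + 293/56·(x - 2)³.
With (x - 2) = 2/3: p(8/3) = 509/189.

2.6931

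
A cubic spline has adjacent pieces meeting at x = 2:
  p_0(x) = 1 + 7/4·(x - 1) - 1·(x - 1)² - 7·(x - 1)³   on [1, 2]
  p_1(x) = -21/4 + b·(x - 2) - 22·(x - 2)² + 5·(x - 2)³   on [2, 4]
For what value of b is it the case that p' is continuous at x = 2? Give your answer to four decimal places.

p_0'(x) = 7/4 - 2·(x - 1) - 21·(x - 1)², so p_0'(2) = -85/4. On the right, p_1'(2) = b, so b = -85/4.

-21.2500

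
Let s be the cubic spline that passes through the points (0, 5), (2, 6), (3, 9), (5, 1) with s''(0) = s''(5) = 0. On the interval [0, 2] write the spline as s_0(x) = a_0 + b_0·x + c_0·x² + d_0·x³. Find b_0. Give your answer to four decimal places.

Let σ_i = s''(x_i). Step sizes h_i = 2, 1, 2; slopes of the chords Δ_i = (y_(i+1) - y_i)/h_i = 1/2, 3, -4.
  2·σ_0 + 6·σ_1 + 1·σ_2 = 6(Δ_1 - Δ_0) = 15
  1·σ_1 + 6·σ_2 + 2·σ_3 = 6(Δ_2 - Δ_1) = -42
Natural end conditions: σ_0 = σ_3 = 0.
Solving the tridiagonal system: σ_0 = 0, σ_1 = 132/35, σ_2 = -267/35, σ_3 = 0.
On [0, 2], with s_0(x) = a_0 + b_0·x + c_0·x² + d_0·x³: c_0 = σ_0/2 = 0, d_0 = (σ_1 - σ_0)/(6h_0) = 11/35, b_0 = Δ_0 - h_0(2σ_0 + σ_1)/6 = -53/70.

-0.7571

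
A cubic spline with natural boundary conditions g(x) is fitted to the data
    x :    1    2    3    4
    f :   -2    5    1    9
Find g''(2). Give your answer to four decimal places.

Let M_i = g''(x_i). Step sizes h_i = 1, 1, 1; slopes of the chords Δ_i = (y_(i+1) - y_i)/h_i = 7, -4, 8.
  1·M_0 + 4·M_1 + 1·M_2 = 6(Δ_1 - Δ_0) = -66
  1·M_1 + 4·M_2 + 1·M_3 = 6(Δ_2 - Δ_1) = 72
Natural end conditions: M_0 = M_3 = 0.
Forward elimination and back-substitution give M_0 = 0, M_1 = -112/5, M_2 = 118/5, M_3 = 0.

-22.4000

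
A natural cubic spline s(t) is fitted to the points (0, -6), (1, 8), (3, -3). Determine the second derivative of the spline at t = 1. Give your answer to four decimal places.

Let M_i = s''(x_i). Step sizes h_i = 1, 2; slopes of the chords Δ_i = (y_(i+1) - y_i)/h_i = 14, -11/2.
  1·M_0 + 6·M_1 + 2·M_2 = 6(Δ_1 - Δ_0) = -117
Natural end conditions: M_0 = M_2 = 0.
Forward elimination and back-substitution give M_0 = 0, M_1 = -39/2, M_2 = 0.

-19.5000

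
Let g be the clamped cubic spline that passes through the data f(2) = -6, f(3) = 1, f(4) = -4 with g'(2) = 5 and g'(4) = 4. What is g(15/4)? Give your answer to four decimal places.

-3.8164

Write M_i for g''(x_i). With h_i = 1, 1 and divided differences Δ_i = 7, -5, the continuity of g' gives the tridiagonal system
  1·M_0 + 4·M_1 + 1·M_2 = 6(Δ_1 - Δ_0) = -72
Clamped end conditions give two more equations: 2h_0·M_0 + h_0·M_1 = 6(Δ_0 - g'(2)) = 12 and h_1·M_1 + 2h_1·M_2 = 6(g'(4) - Δ_1) = 54.
Solving the tridiagonal system: M_0 = 47/2, M_1 = -35, M_2 = 89/2.
On [3, 4], g(x) = 1 - 3/4·(x - 3) - 35/2·(x - 3)² + 53/4·(x - 3)³.
With (x - 3) = 3/4: g(15/4) = -977/256.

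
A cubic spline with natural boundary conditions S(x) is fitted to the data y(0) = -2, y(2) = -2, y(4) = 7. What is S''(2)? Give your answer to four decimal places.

3.3750

Put σ_i = S'' at the i-th knot. Here h = (2, 2) and Δ = (0, 9/2), so the interior equations h_(i-1)·σ_(i-1) + 2(h_(i-1)+h_i)·σ_i + h_i·σ_(i+1) = 6(Δ_i − Δ_(i-1)) read
  2·σ_0 + 8·σ_1 + 2·σ_2 = 6(Δ_1 - Δ_0) = 27
Natural end conditions: σ_0 = σ_2 = 0.
Hence σ_0 = 0, σ_1 = 27/8, σ_2 = 0.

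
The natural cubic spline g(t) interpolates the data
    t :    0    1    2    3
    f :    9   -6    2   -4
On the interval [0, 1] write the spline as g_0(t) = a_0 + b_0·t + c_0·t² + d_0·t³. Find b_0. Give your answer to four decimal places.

-22.0667

Let M_i = g''(x_i). Step sizes h_i = 1, 1, 1; slopes of the chords Δ_i = (y_(i+1) - y_i)/h_i = -15, 8, -6.
  1·M_0 + 4·M_1 + 1·M_2 = 6(Δ_1 - Δ_0) = 138
  1·M_1 + 4·M_2 + 1·M_3 = 6(Δ_2 - Δ_1) = -84
Natural end conditions: M_0 = M_3 = 0.
Forward elimination and back-substitution give M_0 = 0, M_1 = 212/5, M_2 = -158/5, M_3 = 0.
On [0, 1], with g_0(t) = a_0 + b_0·t + c_0·t² + d_0·t³: c_0 = M_0/2 = 0, d_0 = (M_1 - M_0)/(6h_0) = 106/15, b_0 = Δ_0 - h_0(2M_0 + M_1)/6 = -331/15.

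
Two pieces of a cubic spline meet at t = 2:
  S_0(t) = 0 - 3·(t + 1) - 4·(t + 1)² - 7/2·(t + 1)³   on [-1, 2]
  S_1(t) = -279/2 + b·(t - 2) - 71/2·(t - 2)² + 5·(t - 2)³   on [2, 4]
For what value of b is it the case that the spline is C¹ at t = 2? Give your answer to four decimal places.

S_0'(t) = -3 - 8·(t + 1) - 21/2·(t + 1)², so S_0'(2) = -243/2. On the right, S_1'(2) = b, so b = -243/2.

-121.5000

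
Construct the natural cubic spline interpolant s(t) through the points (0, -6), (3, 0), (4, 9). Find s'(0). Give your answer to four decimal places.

-0.6250

Put M_i = s'' at the i-th knot. Here h = (3, 1) and Δ = (2, 9), so the interior equations h_(i-1)·M_(i-1) + 2(h_(i-1)+h_i)·M_i + h_i·M_(i+1) = 6(Δ_i − Δ_(i-1)) read
  3·M_0 + 8·M_1 + 1·M_2 = 6(Δ_1 - Δ_0) = 42
Natural end conditions: M_0 = M_2 = 0.
Forward elimination and back-substitution give M_0 = 0, M_1 = 21/4, M_2 = 0.
On [0, 3], s'(t) = b_0 + 2c_0·t + 3d_0·t² with b_0 = Δ_0 - h_0(2M_0 + M_1)/6 = -5/8, c_0 = M_0/2 = 0, d_0 = (M_1 - M_0)/(6h_0) = 7/24. So s'(0) = -5/8.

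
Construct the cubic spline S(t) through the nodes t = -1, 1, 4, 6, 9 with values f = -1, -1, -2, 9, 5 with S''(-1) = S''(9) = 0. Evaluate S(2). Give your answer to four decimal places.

With M_i denoting the second derivative at x_i, h_i = 2, 3, 2, 3, and Δ_i = (y_(i+1) − y_i)/h_i = 0, -1/3, 11/2, -4/3:
  2·M_0 + 10·M_1 + 3·M_2 = 6(Δ_1 - Δ_0) = -2
  3·M_1 + 10·M_2 + 2·M_3 = 6(Δ_2 - Δ_1) = 35
  2·M_2 + 10·M_3 + 3·M_4 = 6(Δ_3 - Δ_2) = -41
Natural end conditions: M_0 = M_4 = 0.
Solving the tridiagonal system: M_0 = 0, M_1 = -248/145, M_2 = 146/29, M_3 = -1481/290, M_4 = 0.
On [1, 4], S(t) = -1 - 496/435·(t - 1) - 124/145·(t - 1)² + 163/435·(t - 1)³.
With (t - 1) = 1: S(2) = -76/29.

-2.6207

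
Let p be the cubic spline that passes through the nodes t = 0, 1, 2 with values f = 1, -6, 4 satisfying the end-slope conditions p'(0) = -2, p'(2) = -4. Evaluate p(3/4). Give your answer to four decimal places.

-5.5273

Put m_i = p'' at the i-th knot. Here h = (1, 1) and Δ = (-7, 10), so the interior equations h_(i-1)·m_(i-1) + 2(h_(i-1)+h_i)·m_i + h_i·m_(i+1) = 6(Δ_i − Δ_(i-1)) read
  1·m_0 + 4·m_1 + 1·m_2 = 6(Δ_1 - Δ_0) = 102
Clamped end conditions give two more equations: 2h_0·m_0 + h_0·m_1 = 6(Δ_0 - p'(0)) = -30 and h_1·m_1 + 2h_1·m_2 = 6(p'(2) - Δ_1) = -84.
Solving: m_0 = -83/2, m_1 = 53, m_2 = -137/2.
On [0, 1], p(t) = 1 - 2·t - 83/4·t² + 63/4·t³.
With t = 3/4: p(3/4) = -1415/256.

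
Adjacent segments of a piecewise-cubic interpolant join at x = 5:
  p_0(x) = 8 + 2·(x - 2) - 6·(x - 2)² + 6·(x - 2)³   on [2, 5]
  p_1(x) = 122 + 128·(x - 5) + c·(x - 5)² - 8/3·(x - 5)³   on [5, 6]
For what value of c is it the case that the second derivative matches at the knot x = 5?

48

p_0''(x) = -12 + 36·(x - 2), so p_0''(5) = 96. On the right, p_1''(5) = 2c, so c = 48.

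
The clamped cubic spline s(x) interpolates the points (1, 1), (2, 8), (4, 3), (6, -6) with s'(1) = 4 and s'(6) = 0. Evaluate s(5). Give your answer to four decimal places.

-3.1576

Put M_i = s'' at the i-th knot. Here h = (1, 2, 2) and Δ = (7, -5/2, -9/2), so the interior equations h_(i-1)·M_(i-1) + 2(h_(i-1)+h_i)·M_i + h_i·M_(i+1) = 6(Δ_i − Δ_(i-1)) read
  1·M_0 + 6·M_1 + 2·M_2 = 6(Δ_1 - Δ_0) = -57
  2·M_1 + 8·M_2 + 2·M_3 = 6(Δ_2 - Δ_1) = -12
Clamped end conditions give two more equations: 2h_0·M_0 + h_0·M_1 = 6(Δ_0 - s'(1)) = 18 and h_2·M_2 + 2h_2·M_3 = 6(s'(6) - Δ_2) = 27.
Hence M_0 = 344/23, M_1 = -274/23, M_2 = -11/46, M_3 = 158/23.
On [4, 6], s(x) = 3 - 305/46·(x - 4) - 11/92·(x - 4)² + 109/184·(x - 4)³.
With (x - 4) = 1: s(5) = -581/184.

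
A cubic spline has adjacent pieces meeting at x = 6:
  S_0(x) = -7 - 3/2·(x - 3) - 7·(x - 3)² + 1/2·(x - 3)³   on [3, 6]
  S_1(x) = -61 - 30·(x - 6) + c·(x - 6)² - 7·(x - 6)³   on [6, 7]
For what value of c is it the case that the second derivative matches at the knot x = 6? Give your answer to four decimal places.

-2.5000

S_0''(x) = -14 + 3·(x - 3), so S_0''(6) = -5. On the right, S_1''(6) = 2c, so c = -5/2.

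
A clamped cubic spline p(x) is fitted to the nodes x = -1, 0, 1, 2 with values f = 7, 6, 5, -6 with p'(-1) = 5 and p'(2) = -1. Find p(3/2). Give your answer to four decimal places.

-1.4500

Write m_i for p''(x_i). With h_i = 1, 1, 1 and divided differences Δ_i = -1, -1, -11, the continuity of p' gives the tridiagonal system
  1·m_0 + 4·m_1 + 1·m_2 = 6(Δ_1 - Δ_0) = 0
  1·m_1 + 4·m_2 + 1·m_3 = 6(Δ_2 - Δ_1) = -60
Clamped end conditions give two more equations: 2h_0·m_0 + h_0·m_1 = 6(Δ_0 - p'(-1)) = -36 and h_2·m_2 + 2h_2·m_3 = 6(p'(2) - Δ_2) = 60.
Hence m_0 = -124/5, m_1 = 68/5, m_2 = -148/5, m_3 = 224/5.
On [1, 2], p(x) = 5 - 43/5·(x - 1) - 74/5·(x - 1)² + 62/5·(x - 1)³.
With (x - 1) = 1/2: p(3/2) = -29/20.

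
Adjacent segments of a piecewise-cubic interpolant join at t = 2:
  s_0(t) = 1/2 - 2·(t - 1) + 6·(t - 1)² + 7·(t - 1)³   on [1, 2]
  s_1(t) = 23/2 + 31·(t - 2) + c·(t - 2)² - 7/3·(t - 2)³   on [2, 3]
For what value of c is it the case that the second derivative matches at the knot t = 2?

27

s_0''(t) = 12 + 42·(t - 1), so s_0''(2) = 54. On the right, s_1''(2) = 2c, so c = 27.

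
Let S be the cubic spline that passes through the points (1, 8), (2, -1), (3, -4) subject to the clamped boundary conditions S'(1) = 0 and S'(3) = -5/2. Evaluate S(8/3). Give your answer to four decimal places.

Put M_i = S'' at the i-th knot. Here h = (1, 1) and Δ = (-9, -3), so the interior equations h_(i-1)·M_(i-1) + 2(h_(i-1)+h_i)·M_i + h_i·M_(i+1) = 6(Δ_i − Δ_(i-1)) read
  1·M_0 + 4·M_1 + 1·M_2 = 6(Δ_1 - Δ_0) = 36
Clamped end conditions give two more equations: 2h_0·M_0 + h_0·M_1 = 6(Δ_0 - S'(1)) = -54 and h_1·M_1 + 2h_1·M_2 = 6(S'(3) - Δ_1) = 3.
Solving the tridiagonal system: M_0 = -149/4, M_1 = 41/2, M_2 = -35/4.
On [2, 3], S(t) = -1 - 67/8·(t - 2) + 41/4·(t - 2)² - 39/8·(t - 2)³.
With (t - 2) = 2/3: S(8/3) = -125/36.

-3.4722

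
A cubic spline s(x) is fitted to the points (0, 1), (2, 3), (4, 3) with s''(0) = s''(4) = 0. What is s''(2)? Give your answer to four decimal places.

With σ_i denoting the second derivative at x_i, h_i = 2, 2, and Δ_i = (y_(i+1) − y_i)/h_i = 1, 0:
  2·σ_0 + 8·σ_1 + 2·σ_2 = 6(Δ_1 - Δ_0) = -6
Natural end conditions: σ_0 = σ_2 = 0.
Forward elimination and back-substitution give σ_0 = 0, σ_1 = -3/4, σ_2 = 0.

-0.7500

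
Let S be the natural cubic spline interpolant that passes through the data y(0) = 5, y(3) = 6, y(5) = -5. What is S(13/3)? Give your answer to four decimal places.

-0.6420

Write M_i for S''(x_i). With h_i = 3, 2 and divided differences Δ_i = 1/3, -11/2, the continuity of S' gives the tridiagonal system
  3·M_0 + 10·M_1 + 2·M_2 = 6(Δ_1 - Δ_0) = -35
Natural end conditions: M_0 = M_2 = 0.
Solving the tridiagonal system: M_0 = 0, M_1 = -7/2, M_2 = 0.
On [3, 5], S(t) = 6 - 19/6·(t - 3) - 7/4·(t - 3)² + 7/24·(t - 3)³.
With (t - 3) = 4/3: S(13/3) = -52/81.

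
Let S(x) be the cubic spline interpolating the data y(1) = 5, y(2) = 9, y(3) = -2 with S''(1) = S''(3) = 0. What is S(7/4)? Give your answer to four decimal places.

With σ_i denoting the second derivative at x_i, h_i = 1, 1, and Δ_i = (y_(i+1) − y_i)/h_i = 4, -11:
  1·σ_0 + 4·σ_1 + 1·σ_2 = 6(Δ_1 - Δ_0) = -90
Natural end conditions: σ_0 = σ_2 = 0.
Hence σ_0 = 0, σ_1 = -45/2, σ_2 = 0.
On [1, 2], S(x) = 5 + 31/4·(x - 1) + 0·(x - 1)² - 15/4·(x - 1)³.
With (x - 1) = 3/4: S(7/4) = 2363/256.

9.2305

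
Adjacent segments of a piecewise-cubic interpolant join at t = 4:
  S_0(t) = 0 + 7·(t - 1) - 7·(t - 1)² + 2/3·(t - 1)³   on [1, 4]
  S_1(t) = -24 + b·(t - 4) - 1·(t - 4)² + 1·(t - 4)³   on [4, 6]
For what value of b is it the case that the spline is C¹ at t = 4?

S_0'(t) = 7 - 14·(t - 1) + 2·(t - 1)², so S_0'(4) = -17. On the right, S_1'(4) = b, so b = -17.

-17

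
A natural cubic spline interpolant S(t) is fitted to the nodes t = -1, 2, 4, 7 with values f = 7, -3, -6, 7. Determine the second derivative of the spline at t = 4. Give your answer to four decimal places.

3.4167

Write M_i for S''(x_i). With h_i = 3, 2, 3 and divided differences Δ_i = -10/3, -3/2, 13/3, the continuity of S' gives the tridiagonal system
  3·M_0 + 10·M_1 + 2·M_2 = 6(Δ_1 - Δ_0) = 11
  2·M_1 + 10·M_2 + 3·M_3 = 6(Δ_2 - Δ_1) = 35
Natural end conditions: M_0 = M_3 = 0.
Solving the tridiagonal system: M_0 = 0, M_1 = 5/12, M_2 = 41/12, M_3 = 0.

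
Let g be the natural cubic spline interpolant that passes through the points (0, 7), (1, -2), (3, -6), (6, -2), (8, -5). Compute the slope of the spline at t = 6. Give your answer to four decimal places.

Let m_i = g''(x_i). Step sizes h_i = 1, 2, 3, 2; slopes of the chords Δ_i = (y_(i+1) - y_i)/h_i = -9, -2, 4/3, -3/2.
  1·m_0 + 6·m_1 + 2·m_2 = 6(Δ_1 - Δ_0) = 42
  2·m_1 + 10·m_2 + 3·m_3 = 6(Δ_2 - Δ_1) = 20
  3·m_2 + 10·m_3 + 2·m_4 = 6(Δ_3 - Δ_2) = -17
Natural end conditions: m_0 = m_4 = 0.
Solving the tridiagonal system: m_0 = 0, m_1 = 1660/253, m_2 = 333/253, m_3 = -530/253, m_4 = 0.
On [6, 8], g'(t) = b_3 + 2c_3·(t - 6) + 3d_3·(t - 6)² with b_3 = Δ_3 - h_3(2m_3 + m_4)/6 = -157/1518, c_3 = m_3/2 = -265/253, d_3 = (m_4 - m_3)/(6h_3) = 265/1518. So g'(6) = -157/1518.

-0.1034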